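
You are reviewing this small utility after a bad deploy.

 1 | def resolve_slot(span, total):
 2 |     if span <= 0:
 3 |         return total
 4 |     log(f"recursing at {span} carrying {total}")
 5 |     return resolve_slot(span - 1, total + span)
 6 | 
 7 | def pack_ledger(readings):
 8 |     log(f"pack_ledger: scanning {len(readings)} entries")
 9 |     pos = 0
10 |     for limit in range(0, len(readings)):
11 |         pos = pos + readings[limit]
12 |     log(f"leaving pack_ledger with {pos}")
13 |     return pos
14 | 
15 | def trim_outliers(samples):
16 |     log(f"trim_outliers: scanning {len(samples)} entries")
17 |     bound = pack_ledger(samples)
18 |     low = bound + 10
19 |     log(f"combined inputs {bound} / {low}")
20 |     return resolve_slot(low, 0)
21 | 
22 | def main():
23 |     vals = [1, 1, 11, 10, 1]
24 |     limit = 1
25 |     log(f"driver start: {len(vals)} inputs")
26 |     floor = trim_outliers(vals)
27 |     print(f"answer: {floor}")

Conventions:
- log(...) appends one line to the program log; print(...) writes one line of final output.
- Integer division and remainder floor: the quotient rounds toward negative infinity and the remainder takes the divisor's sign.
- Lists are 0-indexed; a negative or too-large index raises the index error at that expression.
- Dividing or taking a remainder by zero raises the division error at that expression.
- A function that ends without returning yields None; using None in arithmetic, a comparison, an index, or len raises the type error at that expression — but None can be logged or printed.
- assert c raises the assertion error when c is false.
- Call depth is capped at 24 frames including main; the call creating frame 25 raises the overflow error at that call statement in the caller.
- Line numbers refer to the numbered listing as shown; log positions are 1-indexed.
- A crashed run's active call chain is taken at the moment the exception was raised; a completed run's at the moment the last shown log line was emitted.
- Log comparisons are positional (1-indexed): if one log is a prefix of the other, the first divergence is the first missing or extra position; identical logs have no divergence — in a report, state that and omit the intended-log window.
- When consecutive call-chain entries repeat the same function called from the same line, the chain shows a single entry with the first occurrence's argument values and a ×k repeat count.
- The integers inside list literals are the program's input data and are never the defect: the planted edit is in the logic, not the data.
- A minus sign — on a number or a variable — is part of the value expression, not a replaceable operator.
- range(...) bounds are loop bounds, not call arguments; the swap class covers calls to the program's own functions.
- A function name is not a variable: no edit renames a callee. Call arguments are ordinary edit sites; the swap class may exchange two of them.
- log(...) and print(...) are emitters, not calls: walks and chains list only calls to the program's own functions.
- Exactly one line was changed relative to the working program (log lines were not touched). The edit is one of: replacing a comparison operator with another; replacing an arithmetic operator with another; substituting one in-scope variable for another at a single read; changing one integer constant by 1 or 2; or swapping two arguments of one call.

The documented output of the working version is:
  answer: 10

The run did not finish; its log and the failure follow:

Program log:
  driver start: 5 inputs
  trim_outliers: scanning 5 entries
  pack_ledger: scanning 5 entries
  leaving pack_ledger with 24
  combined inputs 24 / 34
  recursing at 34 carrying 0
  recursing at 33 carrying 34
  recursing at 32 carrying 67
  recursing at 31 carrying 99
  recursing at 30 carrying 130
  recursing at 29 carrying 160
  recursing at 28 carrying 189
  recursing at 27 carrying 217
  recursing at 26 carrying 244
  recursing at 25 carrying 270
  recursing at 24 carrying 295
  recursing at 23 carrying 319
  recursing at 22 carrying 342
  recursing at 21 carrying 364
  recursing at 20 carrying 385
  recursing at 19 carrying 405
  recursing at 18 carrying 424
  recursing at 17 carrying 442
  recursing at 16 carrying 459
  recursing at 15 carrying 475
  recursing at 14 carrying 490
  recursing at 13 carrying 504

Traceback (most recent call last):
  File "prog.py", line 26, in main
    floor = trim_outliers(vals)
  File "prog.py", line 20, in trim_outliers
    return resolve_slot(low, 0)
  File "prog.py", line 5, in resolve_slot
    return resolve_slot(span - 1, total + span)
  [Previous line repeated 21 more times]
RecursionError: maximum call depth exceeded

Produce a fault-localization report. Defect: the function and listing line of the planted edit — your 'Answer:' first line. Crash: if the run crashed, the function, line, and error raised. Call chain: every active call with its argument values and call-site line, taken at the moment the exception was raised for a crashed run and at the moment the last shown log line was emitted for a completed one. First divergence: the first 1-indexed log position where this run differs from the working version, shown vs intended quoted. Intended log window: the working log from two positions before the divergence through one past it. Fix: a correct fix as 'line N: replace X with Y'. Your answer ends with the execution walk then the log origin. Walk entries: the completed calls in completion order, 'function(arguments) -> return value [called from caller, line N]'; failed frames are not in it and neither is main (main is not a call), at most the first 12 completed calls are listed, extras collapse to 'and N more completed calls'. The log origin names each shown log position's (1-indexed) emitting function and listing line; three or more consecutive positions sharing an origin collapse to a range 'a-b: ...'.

Answer: the defect is in trim_outliers at line 18.
Key fact: At log position 5 the runs split — shown 'combined inputs 24 / 34', but the working version logs 'combined inputs 24 / 4'.
Crash: resolve_slot, line 5, RecursionError.
Call chain: main -> trim_outliers([1, 1, 11, 10, 1]) (called at line 26) -> resolve_slot(34, 0) (called at line 20) -> resolve_slot(33, 34) (called at line 5) ×21.
First divergence: position 5 — the shown line 'combined inputs 24 / 34' should read 'combined inputs 24 / 4'.
Intended log window:
  3: pack_ledger: scanning 5 entries
  4: leaving pack_ledger with 24
  5: combined inputs 24 / 4
  6: recursing at 4 carrying 0
Execution walk:
  pack_ledger([1, 1, 11, 10, 1]) -> 24  [called from trim_outliers, line 17]
Log line origins:
  1: emitted by main (line 25)
  2: emitted by trim_outliers (line 16)
  3: emitted by pack_ledger (line 8)
  4: emitted by pack_ledger (line 12)
  5: emitted by trim_outliers (line 19)
  6-27: emitted by resolve_slot (line 4)
A correct fix: line 18: replace `+` with `%`.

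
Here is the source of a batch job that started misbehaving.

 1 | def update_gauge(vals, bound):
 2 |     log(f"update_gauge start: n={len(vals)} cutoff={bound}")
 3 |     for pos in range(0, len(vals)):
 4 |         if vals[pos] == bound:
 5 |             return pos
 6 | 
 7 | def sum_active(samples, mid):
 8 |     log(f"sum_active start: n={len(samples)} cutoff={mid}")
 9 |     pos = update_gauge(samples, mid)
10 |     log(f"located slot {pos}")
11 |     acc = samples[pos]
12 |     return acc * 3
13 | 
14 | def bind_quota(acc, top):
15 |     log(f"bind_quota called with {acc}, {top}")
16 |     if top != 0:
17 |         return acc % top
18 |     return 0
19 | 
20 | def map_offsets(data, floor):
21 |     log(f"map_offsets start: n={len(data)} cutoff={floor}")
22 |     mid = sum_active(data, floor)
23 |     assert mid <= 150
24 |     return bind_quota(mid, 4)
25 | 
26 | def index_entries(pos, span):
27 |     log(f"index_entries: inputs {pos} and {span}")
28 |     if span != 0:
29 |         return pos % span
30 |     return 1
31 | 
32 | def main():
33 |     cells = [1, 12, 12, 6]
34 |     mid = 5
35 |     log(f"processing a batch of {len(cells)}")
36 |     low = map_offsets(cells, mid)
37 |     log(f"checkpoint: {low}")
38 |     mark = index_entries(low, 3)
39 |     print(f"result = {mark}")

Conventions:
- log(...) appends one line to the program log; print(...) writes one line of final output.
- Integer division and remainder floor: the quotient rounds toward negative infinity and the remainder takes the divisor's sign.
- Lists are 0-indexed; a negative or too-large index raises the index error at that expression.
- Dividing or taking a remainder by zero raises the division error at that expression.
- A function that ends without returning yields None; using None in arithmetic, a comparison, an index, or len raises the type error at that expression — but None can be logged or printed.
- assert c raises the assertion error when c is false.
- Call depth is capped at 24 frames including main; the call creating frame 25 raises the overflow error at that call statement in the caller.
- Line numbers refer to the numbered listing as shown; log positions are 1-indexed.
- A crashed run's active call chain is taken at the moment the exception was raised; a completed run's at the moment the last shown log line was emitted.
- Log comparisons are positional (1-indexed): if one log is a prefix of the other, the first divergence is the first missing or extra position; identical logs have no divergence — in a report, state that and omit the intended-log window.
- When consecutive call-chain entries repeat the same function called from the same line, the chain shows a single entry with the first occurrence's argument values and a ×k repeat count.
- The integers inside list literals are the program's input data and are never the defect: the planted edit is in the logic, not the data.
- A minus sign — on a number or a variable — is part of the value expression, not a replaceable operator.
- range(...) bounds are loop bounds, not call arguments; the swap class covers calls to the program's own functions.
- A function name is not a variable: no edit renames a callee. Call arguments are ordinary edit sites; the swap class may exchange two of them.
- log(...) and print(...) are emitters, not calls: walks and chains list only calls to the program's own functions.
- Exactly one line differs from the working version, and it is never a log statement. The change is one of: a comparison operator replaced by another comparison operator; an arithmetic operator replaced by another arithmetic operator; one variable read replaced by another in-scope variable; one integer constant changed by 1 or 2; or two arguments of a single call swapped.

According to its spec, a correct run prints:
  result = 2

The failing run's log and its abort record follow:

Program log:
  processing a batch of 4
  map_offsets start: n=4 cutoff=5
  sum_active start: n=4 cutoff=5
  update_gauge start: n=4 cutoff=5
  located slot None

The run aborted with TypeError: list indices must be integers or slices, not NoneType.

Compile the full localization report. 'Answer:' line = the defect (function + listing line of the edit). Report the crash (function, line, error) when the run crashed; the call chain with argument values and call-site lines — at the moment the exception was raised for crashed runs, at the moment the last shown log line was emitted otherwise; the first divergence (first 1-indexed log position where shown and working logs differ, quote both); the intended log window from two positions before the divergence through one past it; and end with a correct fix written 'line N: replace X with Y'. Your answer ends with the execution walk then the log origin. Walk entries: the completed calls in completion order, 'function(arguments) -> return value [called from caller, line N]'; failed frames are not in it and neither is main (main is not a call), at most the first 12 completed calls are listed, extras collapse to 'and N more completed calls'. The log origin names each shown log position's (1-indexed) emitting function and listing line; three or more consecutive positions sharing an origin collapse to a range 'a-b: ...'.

Answer: the defect is in main at line 34.
Key observation: At log position 2 the runs split — shown 'map_offsets start: n=4 cutoff=5', but the working version logs 'map_offsets start: n=4 cutoff=6'.
Crash: sum_active, line 11, TypeError.
Call chain: main -> map_offsets([1, 12, 12, 6], 5) (called at line 36) -> sum_active([1, 12, 12, 6], 5) (called at line 22).
First divergence: position 2; shown 'map_offsets start: n=4 cutoff=5' vs intended 'map_offsets start: n=4 cutoff=6'.
Intended log window:
  1: processing a batch of 4
  2: map_offsets start: n=4 cutoff=6
  3: sum_active start: n=4 cutoff=6
Execution walk:
  update_gauge([1, 12, 12, 6], 5) -> None  [called from sum_active, line 9]
Origin of each log line:
  1: logged in main at line 35
  2: logged in map_offsets at line 21
  3: logged in sum_active at line 8
  4: logged in update_gauge at line 2
  5: logged in sum_active at line 10
A correct fix: line 34: replace `5` with `6`.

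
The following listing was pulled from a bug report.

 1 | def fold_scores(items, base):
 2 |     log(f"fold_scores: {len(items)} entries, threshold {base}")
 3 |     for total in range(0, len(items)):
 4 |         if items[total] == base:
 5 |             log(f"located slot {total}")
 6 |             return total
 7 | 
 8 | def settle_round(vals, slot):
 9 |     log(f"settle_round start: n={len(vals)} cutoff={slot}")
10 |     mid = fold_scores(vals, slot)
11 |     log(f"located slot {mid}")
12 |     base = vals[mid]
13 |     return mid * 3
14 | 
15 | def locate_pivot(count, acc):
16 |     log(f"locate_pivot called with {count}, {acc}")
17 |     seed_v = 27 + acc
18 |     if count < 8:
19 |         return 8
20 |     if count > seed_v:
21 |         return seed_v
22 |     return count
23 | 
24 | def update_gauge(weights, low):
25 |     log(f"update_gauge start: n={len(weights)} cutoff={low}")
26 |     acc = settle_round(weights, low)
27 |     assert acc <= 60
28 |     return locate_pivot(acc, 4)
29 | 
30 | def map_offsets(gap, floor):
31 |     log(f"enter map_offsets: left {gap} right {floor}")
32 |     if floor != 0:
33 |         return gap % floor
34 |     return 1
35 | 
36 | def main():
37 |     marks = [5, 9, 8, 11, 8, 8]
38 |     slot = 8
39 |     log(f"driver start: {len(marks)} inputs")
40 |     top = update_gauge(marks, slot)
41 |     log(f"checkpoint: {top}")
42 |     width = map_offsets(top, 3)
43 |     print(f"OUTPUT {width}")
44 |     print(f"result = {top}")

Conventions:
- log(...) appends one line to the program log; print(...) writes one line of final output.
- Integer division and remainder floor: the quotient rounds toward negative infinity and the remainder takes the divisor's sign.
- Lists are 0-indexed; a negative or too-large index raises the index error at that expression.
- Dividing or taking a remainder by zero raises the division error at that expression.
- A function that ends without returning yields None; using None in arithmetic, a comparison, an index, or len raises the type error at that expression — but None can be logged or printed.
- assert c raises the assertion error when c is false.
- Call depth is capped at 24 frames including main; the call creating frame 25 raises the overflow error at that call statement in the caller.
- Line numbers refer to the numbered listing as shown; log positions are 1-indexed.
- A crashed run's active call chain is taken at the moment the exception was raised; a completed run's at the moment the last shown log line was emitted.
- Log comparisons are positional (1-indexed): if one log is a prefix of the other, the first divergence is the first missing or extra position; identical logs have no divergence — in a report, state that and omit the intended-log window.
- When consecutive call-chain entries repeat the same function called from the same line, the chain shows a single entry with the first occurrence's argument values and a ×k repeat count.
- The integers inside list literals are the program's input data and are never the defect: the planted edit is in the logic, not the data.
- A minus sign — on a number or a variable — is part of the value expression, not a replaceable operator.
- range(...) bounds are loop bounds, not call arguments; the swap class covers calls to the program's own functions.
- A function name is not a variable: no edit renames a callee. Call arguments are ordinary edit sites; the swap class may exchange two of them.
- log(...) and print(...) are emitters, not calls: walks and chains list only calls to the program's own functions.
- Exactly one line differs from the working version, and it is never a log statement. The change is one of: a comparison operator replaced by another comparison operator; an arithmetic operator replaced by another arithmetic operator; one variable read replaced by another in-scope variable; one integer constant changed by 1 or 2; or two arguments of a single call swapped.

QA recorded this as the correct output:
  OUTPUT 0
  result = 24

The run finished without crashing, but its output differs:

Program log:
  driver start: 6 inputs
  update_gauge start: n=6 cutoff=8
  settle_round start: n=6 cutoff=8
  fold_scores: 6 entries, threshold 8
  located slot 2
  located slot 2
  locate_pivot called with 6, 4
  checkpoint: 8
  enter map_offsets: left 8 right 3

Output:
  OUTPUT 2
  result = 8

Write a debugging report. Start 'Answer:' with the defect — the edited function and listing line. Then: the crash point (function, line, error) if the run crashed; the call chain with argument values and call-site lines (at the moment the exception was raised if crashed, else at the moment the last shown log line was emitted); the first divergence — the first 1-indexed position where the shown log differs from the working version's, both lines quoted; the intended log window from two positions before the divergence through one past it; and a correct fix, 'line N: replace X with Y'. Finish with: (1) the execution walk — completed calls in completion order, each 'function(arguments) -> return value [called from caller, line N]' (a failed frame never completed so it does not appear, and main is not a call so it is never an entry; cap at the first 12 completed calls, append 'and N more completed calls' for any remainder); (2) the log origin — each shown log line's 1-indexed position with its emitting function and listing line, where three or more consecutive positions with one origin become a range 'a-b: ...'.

Answer: the defect is in settle_round at line 13.
The tell: At log position 7 the runs split — shown 'locate_pivot called with 6, 4', but the working version logs 'locate_pivot called with 24, 4'.
Call chain: main -> map_offsets(8, 3) (called at line 42).
First divergence: position 7; shown 'locate_pivot called with 6, 4' vs intended 'locate_pivot called with 24, 4'.
Intended log window:
  5: located slot 2
  6: located slot 2
  7: locate_pivot called with 24, 4
  8: checkpoint: 24
Execution walk:
  fold_scores([5, 9, 8, 11, 8, 8], 8) -> 2  [called from settle_round, line 10]
  settle_round([5, 9, 8, 11, 8, 8], 8) -> 6  [called from update_gauge, line 26]
  locate_pivot(6, 4) -> 8  [called from update_gauge, line 28]
  update_gauge([5, 9, 8, 11, 8, 8], 8) -> 8  [called from main, line 40]
  map_offsets(8, 3) -> 2  [called from main, line 42]
Log origins:
  1: from main, line 39
  2: from update_gauge, line 25
  3: from settle_round, line 9
  4: from fold_scores, line 2
  5: from fold_scores, line 5
  6: from settle_round, line 11
  7: from locate_pivot, line 16
  8: from main, line 41
  9: from map_offsets, line 31
A correct fix: line 13: replace `mid` with `base`.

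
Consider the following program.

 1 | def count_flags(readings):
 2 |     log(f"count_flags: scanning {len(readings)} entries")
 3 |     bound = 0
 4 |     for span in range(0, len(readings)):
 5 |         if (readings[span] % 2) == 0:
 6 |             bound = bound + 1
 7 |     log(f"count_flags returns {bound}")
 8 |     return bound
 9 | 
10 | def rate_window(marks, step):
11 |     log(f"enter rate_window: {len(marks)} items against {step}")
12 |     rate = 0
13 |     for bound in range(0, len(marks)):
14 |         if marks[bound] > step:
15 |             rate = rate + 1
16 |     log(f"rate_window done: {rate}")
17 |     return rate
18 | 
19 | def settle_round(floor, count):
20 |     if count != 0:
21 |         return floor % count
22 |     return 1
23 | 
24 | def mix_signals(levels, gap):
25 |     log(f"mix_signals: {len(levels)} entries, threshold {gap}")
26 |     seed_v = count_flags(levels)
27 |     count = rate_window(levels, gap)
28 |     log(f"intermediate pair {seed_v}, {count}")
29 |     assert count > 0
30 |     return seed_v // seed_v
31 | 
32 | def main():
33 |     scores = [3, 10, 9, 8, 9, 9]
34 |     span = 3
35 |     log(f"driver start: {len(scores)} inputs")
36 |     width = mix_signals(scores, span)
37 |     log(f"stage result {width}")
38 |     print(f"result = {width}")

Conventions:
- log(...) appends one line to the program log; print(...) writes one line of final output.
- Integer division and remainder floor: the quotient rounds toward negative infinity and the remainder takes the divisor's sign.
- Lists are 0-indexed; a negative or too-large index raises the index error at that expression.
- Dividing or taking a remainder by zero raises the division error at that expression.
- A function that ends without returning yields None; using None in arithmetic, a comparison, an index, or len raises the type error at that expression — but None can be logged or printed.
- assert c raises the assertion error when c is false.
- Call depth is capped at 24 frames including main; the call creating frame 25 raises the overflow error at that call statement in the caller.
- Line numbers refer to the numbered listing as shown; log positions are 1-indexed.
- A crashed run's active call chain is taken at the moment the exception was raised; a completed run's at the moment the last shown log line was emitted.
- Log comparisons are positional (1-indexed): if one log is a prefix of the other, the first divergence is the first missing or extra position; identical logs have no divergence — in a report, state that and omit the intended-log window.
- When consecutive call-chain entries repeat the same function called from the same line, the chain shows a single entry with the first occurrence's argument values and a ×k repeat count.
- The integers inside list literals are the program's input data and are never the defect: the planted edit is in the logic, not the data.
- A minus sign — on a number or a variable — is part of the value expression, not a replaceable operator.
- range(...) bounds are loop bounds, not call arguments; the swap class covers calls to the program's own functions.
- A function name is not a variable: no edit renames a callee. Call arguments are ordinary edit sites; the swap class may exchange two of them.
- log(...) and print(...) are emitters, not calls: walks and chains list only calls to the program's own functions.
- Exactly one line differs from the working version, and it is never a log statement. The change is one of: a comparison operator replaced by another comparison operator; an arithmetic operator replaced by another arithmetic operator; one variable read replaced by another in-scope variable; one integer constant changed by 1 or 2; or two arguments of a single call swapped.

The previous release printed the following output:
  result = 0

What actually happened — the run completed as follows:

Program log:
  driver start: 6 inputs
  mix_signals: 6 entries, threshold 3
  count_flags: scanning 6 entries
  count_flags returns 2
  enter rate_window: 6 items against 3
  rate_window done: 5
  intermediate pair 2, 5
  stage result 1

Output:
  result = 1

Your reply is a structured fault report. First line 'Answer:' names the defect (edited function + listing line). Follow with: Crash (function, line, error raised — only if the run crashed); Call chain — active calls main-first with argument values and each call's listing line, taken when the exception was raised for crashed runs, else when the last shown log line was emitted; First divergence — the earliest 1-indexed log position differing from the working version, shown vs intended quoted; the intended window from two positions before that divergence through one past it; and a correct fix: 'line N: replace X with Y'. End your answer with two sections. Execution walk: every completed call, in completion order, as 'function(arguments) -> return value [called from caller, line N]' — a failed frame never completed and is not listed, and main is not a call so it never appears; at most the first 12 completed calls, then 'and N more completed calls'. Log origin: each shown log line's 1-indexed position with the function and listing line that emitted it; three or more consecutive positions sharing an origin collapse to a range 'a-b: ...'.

Answer: the defect is in mix_signals at line 30.
Key observation: Everything matches until log position 8, which reads 'stage result 1' in place of 'stage result 0'.
Call chain: main.
First divergence: position 8 — the shown line 'stage result 1' should read 'stage result 0'.
Intended log window:
  6: rate_window done: 5
  7: intermediate pair 2, 5
  8: stage result 0
Execution walk:
  count_flags([3, 10, 9, 8, 9, 9]) -> 2  [called from mix_signals, line 26]
  rate_window([3, 10, 9, 8, 9, 9], 3) -> 5  [called from mix_signals, line 27]
  mix_signals([3, 10, 9, 8, 9, 9], 3) -> 1  [called from main, line 36]
Log line origins:
  1: logged in main at line 35
  2: logged in mix_signals at line 25
  3: logged in count_flags at line 2
  4: logged in count_flags at line 7
  5: logged in rate_window at line 11
  6: logged in rate_window at line 16
  7: logged in mix_signals at line 28
  8: logged in main at line 37
A correct fix: line 30: replace `seed_v // seed_v` with `seed_v // count`.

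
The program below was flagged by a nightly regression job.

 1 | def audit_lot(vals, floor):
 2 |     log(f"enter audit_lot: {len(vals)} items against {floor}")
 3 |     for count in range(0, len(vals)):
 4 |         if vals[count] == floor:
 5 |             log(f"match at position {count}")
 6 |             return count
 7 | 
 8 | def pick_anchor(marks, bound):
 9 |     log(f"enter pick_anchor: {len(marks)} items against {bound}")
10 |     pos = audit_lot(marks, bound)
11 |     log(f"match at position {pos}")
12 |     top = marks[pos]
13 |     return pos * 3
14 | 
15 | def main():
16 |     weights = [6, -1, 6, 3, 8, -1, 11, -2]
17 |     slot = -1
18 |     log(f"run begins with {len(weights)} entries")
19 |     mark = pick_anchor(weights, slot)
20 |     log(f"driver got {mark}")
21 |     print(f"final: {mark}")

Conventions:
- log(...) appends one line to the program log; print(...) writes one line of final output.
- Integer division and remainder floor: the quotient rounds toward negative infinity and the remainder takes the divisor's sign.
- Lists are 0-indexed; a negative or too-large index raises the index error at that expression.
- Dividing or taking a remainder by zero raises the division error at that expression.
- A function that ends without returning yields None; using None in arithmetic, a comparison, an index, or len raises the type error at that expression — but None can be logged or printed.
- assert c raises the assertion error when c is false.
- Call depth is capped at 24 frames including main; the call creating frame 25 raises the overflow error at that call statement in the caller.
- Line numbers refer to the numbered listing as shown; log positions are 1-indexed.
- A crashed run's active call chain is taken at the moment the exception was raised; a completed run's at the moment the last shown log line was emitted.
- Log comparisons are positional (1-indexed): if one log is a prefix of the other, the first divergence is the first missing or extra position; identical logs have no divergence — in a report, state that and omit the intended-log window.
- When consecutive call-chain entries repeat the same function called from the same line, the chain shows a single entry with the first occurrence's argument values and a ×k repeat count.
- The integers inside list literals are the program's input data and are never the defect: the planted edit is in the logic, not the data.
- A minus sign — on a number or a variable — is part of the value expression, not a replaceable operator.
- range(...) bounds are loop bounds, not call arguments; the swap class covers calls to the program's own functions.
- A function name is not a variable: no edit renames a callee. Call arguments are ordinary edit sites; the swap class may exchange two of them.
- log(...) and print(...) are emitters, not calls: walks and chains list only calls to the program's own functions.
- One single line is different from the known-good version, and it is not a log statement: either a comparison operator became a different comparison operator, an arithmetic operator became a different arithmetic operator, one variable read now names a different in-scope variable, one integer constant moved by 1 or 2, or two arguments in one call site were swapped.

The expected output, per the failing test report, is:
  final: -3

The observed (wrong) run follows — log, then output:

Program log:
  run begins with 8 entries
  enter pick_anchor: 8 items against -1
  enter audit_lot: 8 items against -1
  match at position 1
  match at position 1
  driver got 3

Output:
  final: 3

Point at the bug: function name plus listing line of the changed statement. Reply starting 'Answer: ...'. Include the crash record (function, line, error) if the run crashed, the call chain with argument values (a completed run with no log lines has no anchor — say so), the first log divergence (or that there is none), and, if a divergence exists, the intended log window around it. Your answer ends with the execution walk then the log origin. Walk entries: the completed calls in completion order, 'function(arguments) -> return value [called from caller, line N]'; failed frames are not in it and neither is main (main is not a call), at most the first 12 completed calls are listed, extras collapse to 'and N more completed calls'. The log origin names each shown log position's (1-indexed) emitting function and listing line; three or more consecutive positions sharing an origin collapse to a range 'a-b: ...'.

Answer: the defect is in pick_anchor at line 13.
Key observation: Everything matches until log position 6, which reads 'driver got 3' in place of 'driver got -3'.
Call chain: main.
First divergence: position 6 — the shown line 'driver got 3' should read 'driver got -3'.
Intended log window:
  4: match at position 1
  5: match at position 1
  6: driver got -3
Execution walk:
  audit_lot([6, -1, 6, 3, 8, -1, 11, -2], -1) -> 1  [called from pick_anchor, line 10]
  pick_anchor([6, -1, 6, 3, 8, -1, 11, -2], -1) -> 3  [called from main, line 19]
Log line origins:
  1: logged in main at line 18
  2: logged in pick_anchor at line 9
  3: logged in audit_lot at line 2
  4: logged in audit_lot at line 5
  5: logged in pick_anchor at line 11
  6: logged in main at line 20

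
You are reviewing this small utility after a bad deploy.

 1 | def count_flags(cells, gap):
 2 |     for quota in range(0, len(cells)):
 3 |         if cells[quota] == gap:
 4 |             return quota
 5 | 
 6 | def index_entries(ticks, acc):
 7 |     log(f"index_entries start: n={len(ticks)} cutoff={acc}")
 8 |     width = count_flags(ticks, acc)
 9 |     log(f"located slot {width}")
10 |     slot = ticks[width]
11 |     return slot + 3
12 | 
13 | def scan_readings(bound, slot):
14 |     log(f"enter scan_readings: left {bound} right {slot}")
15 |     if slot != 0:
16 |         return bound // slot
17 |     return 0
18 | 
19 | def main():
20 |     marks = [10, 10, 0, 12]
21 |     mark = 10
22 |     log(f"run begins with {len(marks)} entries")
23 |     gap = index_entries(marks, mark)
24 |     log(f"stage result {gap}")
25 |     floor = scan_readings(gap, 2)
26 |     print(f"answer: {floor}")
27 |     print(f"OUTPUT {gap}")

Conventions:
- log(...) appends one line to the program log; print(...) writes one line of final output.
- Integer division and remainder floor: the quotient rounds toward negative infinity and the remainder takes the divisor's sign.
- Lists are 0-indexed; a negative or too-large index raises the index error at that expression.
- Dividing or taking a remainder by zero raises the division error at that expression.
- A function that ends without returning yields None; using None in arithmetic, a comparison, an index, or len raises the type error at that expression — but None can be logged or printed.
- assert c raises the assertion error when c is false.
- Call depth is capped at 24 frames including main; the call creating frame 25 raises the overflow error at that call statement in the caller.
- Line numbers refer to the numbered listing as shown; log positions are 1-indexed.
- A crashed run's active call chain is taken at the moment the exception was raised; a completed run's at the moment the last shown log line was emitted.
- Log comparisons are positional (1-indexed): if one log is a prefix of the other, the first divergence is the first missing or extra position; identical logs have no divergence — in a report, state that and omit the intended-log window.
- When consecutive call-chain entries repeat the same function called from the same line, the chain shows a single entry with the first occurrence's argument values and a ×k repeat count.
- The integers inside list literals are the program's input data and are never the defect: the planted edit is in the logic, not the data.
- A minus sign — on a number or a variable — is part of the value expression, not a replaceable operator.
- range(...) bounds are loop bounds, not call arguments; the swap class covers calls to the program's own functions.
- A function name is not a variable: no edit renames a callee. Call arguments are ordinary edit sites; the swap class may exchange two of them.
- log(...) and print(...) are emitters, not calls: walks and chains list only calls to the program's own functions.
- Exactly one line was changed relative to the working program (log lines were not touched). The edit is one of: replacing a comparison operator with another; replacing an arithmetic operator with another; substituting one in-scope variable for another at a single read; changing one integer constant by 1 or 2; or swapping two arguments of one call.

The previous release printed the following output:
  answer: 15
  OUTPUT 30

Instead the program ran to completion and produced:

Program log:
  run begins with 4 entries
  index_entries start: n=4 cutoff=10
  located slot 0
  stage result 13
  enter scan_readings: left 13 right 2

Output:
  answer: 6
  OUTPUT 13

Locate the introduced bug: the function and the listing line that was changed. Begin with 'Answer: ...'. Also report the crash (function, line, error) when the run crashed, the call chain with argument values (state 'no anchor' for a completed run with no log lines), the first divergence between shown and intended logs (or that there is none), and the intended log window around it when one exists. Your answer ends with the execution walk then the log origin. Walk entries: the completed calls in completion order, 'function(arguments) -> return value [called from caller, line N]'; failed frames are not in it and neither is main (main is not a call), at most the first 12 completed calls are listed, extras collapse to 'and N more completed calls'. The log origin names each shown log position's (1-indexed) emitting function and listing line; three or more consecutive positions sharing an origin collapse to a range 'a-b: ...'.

Answer: the defect is in index_entries at line 11.
Key observation: The earliest visible damage is log position 4 — 'stage result 13' rather than the intended 'stage result 30'.
Call chain: main -> scan_readings(13, 2) (called at line 25).
First divergence: position 4; shown 'stage result 13' vs intended 'stage result 30'.
Intended log window:
  2: index_entries start: n=4 cutoff=10
  3: located slot 0
  4: stage result 30
  5: enter scan_readings: left 30 right 2
Execution walk:
  count_flags([10, 10, 0, 12], 10) -> 0  [called from index_entries, line 8]
  index_entries([10, 10, 0, 12], 10) -> 13  [called from main, line 23]
  scan_readings(13, 2) -> 6  [called from main, line 25]
Log origins:
  1: emitted by main (line 22)
  2: emitted by index_entries (line 7)
  3: emitted by index_entries (line 9)
  4: emitted by main (line 24)
  5: emitted by scan_readings (line 14)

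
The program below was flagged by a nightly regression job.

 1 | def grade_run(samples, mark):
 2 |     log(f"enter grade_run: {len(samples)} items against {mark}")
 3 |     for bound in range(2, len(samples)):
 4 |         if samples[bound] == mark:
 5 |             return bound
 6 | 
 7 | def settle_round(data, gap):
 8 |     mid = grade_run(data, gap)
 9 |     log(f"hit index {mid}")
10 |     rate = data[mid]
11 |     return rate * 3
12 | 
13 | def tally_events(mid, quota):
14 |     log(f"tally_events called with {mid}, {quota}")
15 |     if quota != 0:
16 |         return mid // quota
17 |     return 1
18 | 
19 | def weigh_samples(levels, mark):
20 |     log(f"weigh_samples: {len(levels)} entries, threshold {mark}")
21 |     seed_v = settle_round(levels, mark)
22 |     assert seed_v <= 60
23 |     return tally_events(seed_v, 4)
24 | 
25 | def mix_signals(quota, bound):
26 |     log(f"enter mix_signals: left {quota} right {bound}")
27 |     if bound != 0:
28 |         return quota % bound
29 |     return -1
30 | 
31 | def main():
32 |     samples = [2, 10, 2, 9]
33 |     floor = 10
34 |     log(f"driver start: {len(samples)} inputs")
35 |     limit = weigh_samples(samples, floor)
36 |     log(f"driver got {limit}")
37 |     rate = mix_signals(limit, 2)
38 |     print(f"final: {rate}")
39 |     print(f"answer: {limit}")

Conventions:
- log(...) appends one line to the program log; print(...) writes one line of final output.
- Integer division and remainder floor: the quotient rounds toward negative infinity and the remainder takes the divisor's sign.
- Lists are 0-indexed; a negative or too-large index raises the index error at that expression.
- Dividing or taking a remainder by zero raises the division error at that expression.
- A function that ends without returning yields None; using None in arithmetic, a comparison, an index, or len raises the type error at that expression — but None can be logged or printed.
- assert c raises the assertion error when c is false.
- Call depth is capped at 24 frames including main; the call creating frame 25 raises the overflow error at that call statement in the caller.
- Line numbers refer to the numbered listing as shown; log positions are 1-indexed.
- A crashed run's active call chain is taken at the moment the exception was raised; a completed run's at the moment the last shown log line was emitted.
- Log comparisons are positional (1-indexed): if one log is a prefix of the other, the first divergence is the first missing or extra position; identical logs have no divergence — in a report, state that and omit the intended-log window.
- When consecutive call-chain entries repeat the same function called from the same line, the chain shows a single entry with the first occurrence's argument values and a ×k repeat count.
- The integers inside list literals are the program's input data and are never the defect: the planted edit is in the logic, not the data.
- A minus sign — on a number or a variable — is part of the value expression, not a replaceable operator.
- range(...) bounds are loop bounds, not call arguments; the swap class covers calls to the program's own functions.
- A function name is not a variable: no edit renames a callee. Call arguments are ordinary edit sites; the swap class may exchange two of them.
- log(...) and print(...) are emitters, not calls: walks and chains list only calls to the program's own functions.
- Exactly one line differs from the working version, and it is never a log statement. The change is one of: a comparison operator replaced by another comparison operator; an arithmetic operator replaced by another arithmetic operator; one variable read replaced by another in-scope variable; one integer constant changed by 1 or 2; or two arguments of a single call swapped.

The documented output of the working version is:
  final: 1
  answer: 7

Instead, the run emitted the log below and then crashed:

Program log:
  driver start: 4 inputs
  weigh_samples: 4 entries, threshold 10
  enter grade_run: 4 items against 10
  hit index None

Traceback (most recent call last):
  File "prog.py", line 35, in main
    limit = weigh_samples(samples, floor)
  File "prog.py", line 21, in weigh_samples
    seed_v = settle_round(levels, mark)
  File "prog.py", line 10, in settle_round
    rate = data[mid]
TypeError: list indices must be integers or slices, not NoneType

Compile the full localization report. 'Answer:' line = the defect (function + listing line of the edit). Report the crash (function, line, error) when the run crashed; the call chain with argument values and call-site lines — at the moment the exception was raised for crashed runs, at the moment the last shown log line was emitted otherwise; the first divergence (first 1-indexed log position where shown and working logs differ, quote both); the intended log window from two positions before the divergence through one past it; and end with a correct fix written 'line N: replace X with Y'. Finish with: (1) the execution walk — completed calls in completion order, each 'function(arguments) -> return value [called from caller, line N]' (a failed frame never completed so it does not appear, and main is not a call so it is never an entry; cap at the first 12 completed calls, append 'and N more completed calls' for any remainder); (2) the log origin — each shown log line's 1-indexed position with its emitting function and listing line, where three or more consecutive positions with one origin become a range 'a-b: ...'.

Answer: the defect is in grade_run at line 3.
Key fact: Everything matches until log position 4, which reads 'hit index None' in place of 'hit index 1'.
Crash: settle_round, line 10, TypeError.
Call chain: main -> weigh_samples([2, 10, 2, 9], 10) (called at line 35) -> settle_round([2, 10, 2, 9], 10) (called at line 21).
First divergence: position 4; shown 'hit index None' vs intended 'hit index 1'.
Intended log window:
  2: weigh_samples: 4 entries, threshold 10
  3: enter grade_run: 4 items against 10
  4: hit index 1
  5: tally_events called with 30, 4
Execution walk:
  grade_run([2, 10, 2, 9], 10) -> None  [called from settle_round, line 8]
Log origin:
  1: logged in main at line 34
  2: logged in weigh_samples at line 20
  3: logged in grade_run at line 2
  4: logged in settle_round at line 9
A correct fix: line 3: replace `2` with `0`.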